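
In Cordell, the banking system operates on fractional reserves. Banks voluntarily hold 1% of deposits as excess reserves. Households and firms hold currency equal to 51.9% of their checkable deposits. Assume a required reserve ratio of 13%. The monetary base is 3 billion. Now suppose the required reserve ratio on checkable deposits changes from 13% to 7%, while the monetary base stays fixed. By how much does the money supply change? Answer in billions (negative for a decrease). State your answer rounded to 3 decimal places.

0.693 billion

Initially m₁ = (1 + 0.519) / (0.13 + 0.01 + 0.519) ≈ 2.30501, so M₁ = 2.30501 × 3 ≈ 6.915 billion.
After the change m₂ = (1 + 0.519) / (0.07 + 0.01 + 0.519) ≈ 2.53589, so M₂ = 2.53589 × 3 ≈ 7.6077 billion.
ΔM = M₂ − M₁ = 7.6077 − 6.915 = 0.6927 billion.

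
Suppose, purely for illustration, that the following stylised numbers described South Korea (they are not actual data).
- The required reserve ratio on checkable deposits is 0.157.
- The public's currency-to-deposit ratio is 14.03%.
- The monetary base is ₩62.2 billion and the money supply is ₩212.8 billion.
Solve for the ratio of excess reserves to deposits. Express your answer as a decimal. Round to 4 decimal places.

0.0360

Using m = M/MB = 212.8/62.2 ≈ 3.421222. Since m = (1 + c)/(c + rr + e), the denominator satisfies c + rr + e = (1 + c)/m = (1 + 0.1403) / 3.421222 ≈ 0.333302.
With c = 0.1403 and rr = 0.157, the ratio of excess reserves to deposits is 0.333302 − 0.1403 − 0.157 = 0.036002.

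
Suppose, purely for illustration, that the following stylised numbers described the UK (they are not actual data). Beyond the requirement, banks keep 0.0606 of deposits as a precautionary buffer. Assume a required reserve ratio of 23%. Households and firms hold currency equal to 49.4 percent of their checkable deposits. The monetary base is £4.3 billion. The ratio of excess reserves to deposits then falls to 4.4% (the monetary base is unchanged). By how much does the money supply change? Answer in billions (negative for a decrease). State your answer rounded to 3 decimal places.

Initially m₁ = (1 + 0.494) / (0.23 + 0.0606 + 0.494) ≈ 1.90415, so M₁ = 1.90415 × 4.3 ≈ 8.1878 billion.
After the change m₂ = (1 + 0.494) / (0.23 + 0.044 + 0.494) ≈ 1.94531, so M₂ = 1.94531 × 4.3 ≈ 8.3648 billion.
ΔM = M₂ − M₁ = 8.3648 − 8.1878 = 0.177 billion.

£0.177 billion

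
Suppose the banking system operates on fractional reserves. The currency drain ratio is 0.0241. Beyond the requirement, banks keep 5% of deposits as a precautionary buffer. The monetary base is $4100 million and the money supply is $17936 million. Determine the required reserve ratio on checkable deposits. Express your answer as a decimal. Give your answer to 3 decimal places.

0.160

Using m = M/MB = 17936/4100 ≈ 4.374634. Since m = (1 + c)/(c + rr + e), the denominator satisfies c + rr + e = (1 + c)/m = (1 + 0.0241) / 4.374634 ≈ 0.234100.
With c = 0.0241 and e = 0.05, the required reserve ratio on checkable deposits is 0.234100 − 0.0241 − 0.05 = 0.16.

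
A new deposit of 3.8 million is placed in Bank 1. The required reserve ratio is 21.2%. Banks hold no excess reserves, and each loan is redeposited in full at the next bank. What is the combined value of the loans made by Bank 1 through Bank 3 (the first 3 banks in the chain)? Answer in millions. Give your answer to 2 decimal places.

Bank i lends (1 − rr)^i of the original deposit: Bank 1 lends 3.8·0.7880 = 2.9944, Bank 2 lends 3.8·0.7880² ≈ 2.3596, and so on.
Summing a geometric series: total = 3.8·[0.7880·(1 − 0.7880^3) / (1 − 0.7880)] ≈ 7.2133 million.

7.21 million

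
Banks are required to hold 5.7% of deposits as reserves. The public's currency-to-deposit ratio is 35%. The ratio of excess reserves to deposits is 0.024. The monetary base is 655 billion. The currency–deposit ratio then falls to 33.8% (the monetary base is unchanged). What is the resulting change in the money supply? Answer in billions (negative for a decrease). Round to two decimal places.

Initially m₁ = (1 + 0.35) / (0.057 + 0.024 + 0.35) ≈ 3.132251, so M₁ = 3.132251 × 655 ≈ 2051.6244 billion.
After the change m₂ = (1 + 0.338) / (0.057 + 0.024 + 0.338) ≈ 3.193317, so M₂ = 3.193317 × 655 ≈ 2091.6226 billion.
ΔM = M₂ − M₁ = 2091.6226 − 2051.6244 = 39.9982 billion.

40.00 billion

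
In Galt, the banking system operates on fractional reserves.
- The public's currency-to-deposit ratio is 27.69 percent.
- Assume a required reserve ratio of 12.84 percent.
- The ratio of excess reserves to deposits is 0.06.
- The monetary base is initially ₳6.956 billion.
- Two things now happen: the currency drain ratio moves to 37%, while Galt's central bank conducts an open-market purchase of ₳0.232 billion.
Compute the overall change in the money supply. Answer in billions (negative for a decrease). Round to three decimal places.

Before: m₁ = (1 + 0.2769) / (0.1284 + 0.06 + 0.2769) ≈ 2.74425, MB₁ = 6.956, so M₁ = 2.74425 × 6.956 ≈ 19.089 billion.
After: m₂ = (1 + 0.37) / (0.1284 + 0.06 + 0.37) ≈ 2.45344, MB₂ = 6.956 + 0.232 = 7.188, so M₂ = 2.45344 × 7.188 ≈ 17.6353 billion.
ΔM = M₂ − M₁ = 17.6353 − 19.089 = -1.4537 billion.

-1.454 billion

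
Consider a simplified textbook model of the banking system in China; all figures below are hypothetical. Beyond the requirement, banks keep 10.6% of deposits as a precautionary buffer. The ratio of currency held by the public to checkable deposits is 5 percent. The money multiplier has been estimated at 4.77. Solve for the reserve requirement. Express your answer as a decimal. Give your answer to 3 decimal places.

0.064

Using m = 4.77. Since m = (1 + c)/(c + rr + e), the denominator satisfies c + rr + e = (1 + c)/m = (1 + 0.05) / 4.77 ≈ 0.220126.
With c = 0.05 and e = 0.106, the reserve requirement is 0.220126 − 0.05 − 0.106 = 0.064126.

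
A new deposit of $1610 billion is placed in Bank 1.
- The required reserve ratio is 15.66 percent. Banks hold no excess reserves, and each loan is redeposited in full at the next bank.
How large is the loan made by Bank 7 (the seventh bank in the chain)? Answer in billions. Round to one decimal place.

$488.7 billion

Each bank lends a fraction (1 − rr) = 0.8434 of the deposit it receives, so Bank 7 receives 1610·0.8434^6 and lends 1610·0.8434^7 ≈ 488.7211 billion.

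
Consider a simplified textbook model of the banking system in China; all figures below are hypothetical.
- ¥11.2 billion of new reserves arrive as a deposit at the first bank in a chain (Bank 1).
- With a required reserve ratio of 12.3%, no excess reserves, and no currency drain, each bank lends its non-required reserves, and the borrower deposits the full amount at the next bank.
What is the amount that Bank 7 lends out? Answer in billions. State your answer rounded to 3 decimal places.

Each bank lends a fraction (1 − rr) = 0.8770 of the deposit it receives, so Bank 7 receives 11.2·0.8770^6 and lends 11.2·0.8770^7 ≈ 4.4690 billion.

¥4.469 billion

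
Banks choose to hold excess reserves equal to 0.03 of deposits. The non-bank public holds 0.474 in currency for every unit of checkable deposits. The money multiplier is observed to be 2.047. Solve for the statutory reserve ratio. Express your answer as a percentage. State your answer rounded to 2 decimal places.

Using m = 2.047. Since m = (1 + c)/(c + rr + e), the denominator satisfies c + rr + e = (1 + c)/m = (1 + 0.474) / 2.047 ≈ 0.720078.
With c = 0.474 and e = 0.03, the statutory reserve ratio is 0.720078 − 0.474 − 0.03 = 0.216078.

21.61%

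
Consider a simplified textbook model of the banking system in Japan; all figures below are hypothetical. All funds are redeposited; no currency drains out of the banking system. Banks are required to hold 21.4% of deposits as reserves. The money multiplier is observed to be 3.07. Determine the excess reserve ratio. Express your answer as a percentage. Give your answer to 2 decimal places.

11.17%

Using m = 3.07. Since m = (1 + c)/(c + rr + e), the denominator satisfies c + rr + e = (1 + c)/m = (1 + 0) / 3.07 ≈ 0.325733.
With c = 0 and rr = 0.214, the excess reserve ratio is 0.325733 − 0 − 0.214 = 0.111733.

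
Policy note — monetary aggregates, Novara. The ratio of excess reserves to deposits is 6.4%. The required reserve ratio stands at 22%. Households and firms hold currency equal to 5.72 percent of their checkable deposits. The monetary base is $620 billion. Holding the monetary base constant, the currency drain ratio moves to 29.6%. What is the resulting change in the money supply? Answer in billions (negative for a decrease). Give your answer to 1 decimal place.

-535.7 billion

Initially m₁ = (1 + 0.0572) / (0.22 + 0.064 + 0.0572) ≈ 3.09848, so M₁ = 3.09848 × 620 = 1921.0576 billion.
After the change m₂ = (1 + 0.296) / (0.22 + 0.064 + 0.296) ≈ 2.23448, so M₂ = 2.23448 × 620 = 1385.3776 billion.
ΔM = M₂ − M₁ = 1385.3776 − 1921.0576 = -535.68 billion.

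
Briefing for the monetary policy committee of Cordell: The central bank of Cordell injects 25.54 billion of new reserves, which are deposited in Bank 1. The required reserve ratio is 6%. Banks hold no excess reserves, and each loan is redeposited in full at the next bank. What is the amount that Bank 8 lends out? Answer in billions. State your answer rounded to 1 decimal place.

15.6 billion

Each bank lends a fraction (1 − rr) = 0.9400 of the deposit it receives, so Bank 8 receives 25.54·0.9400^7 and lends 25.54·0.9400^8 ≈ 15.5684 billion.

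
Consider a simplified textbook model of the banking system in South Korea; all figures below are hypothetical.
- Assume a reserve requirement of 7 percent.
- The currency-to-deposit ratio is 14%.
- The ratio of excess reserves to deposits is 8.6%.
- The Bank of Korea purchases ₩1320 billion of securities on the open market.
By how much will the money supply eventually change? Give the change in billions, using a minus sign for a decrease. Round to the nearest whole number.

The money multiplier is m = (1 + c) / (rr + e + c) = (1 + 0.14) / (0.07 + 0.086 + 0.14) ≈ 3.85135.
The purchase adds 1320 billion of base, so ΔM = m × ΔMB = 3.85135 × (+1320) = 5083.782 billion.

₩5084 billion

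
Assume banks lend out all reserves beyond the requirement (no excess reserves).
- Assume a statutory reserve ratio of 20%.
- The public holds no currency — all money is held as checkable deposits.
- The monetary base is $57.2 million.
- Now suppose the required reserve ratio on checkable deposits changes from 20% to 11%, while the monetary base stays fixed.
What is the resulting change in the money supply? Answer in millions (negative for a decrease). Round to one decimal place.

$234.0 million

Initially m₁ = 1 / (0.2) = 5, so M₁ = 5 × 57.2 = 286 million.
After the change m₂ = 1 / (0.11) ≈ 9.0909, so M₂ = 9.0909 × 57.2 ≈ 519.9995 million.
ΔM = M₂ − M₁ = 519.9995 − 286 = 233.9995 million.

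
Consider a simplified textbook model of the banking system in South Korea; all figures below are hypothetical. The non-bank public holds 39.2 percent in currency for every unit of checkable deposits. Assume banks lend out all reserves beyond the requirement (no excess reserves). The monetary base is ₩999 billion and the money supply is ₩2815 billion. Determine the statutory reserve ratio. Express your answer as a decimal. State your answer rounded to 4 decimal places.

Using m = M/MB = 2815/999 ≈ 2.817818. Since m = (1 + c)/(c + rr + e), the denominator satisfies c + rr + e = (1 + c)/m = (1 + 0.392) / 2.817818 ≈ 0.493999.
With c = 0.392 and e = 0, the statutory reserve ratio is 0.493999 − 0.392 − 0 = 0.101999.

0.1020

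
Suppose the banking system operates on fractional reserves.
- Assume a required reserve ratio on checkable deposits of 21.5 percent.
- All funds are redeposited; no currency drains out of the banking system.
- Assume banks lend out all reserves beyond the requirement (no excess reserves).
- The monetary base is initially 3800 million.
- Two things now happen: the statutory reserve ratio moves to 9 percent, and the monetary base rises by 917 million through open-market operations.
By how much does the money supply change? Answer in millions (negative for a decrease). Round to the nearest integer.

34737 million

Before: m₁ = 1 / (0.215) ≈ 4.65116, MB₁ = 3800, so M₁ = 4.65116 × 3800 = 17674.408 million.
After: m₂ = 1 / (0.09) ≈ 11.11111, MB₂ = 3800 + 917 = 4717, so M₂ = 11.11111 × 4717 ≈ 52411.1059 million.
ΔM = M₂ − M₁ = 52411.1059 − 17674.408 = 34736.6979 million.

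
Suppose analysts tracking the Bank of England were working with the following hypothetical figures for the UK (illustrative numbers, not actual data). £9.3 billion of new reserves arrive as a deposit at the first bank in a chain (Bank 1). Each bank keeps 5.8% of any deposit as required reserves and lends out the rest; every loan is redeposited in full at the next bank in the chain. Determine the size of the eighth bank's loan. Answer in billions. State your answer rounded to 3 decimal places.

Each bank lends a fraction (1 − rr) = 0.9420 of the deposit it receives, so Bank 8 receives 9.3·0.9420^7 and lends 9.3·0.9420^8 ≈ 5.7662 billion.

£5.766 billion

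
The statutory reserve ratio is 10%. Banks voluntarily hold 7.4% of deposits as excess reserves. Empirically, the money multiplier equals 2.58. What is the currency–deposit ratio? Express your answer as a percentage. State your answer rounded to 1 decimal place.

34.9%

Using m = 2.58. From m = (1 + c)/(c + rr + e), rearranging gives 1 + c = m·(c + rr + e), so c·(1 − m) = m·(rr + e) − 1.
Hence c = [m·(rr + e) − 1]/(1 − m) = [2.58 × (0.1 + 0.074) − 1] / (1 − 2.58) ≈ 0.348785.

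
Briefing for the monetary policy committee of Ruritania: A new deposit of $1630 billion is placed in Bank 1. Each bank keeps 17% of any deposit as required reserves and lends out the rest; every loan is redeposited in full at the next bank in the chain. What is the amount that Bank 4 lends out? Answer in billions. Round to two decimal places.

Each bank lends a fraction (1 − rr) = 0.8300 of the deposit it receives, so Bank 4 receives 1630·0.8300^3 and lends 1630·0.8300^4 ≈ 773.5706 billion.

$773.57 billion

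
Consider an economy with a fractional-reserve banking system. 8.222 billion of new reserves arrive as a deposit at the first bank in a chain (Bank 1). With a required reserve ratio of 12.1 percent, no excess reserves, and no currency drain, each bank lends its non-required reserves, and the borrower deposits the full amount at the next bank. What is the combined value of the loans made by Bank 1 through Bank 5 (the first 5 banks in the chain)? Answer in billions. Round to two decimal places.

28.39 billion

Bank i lends (1 − rr)^i of the original deposit: Bank 1 lends 8.222·0.8790 ≈ 7.2271, Bank 2 lends 8.222·0.8790² ≈ 6.3527, and so on.
Summing a geometric series: total = 8.222·[0.8790·(1 − 0.8790^5) / (1 − 0.8790)] ≈ 28.3865 billion.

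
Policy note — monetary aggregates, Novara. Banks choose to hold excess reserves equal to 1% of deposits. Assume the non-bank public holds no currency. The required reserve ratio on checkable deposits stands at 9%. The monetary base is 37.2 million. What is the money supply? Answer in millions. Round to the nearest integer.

372 million

The money multiplier is m = 1 / (rr + e) = 1 / (0.09 + 0.01) = 10.
So M = m × MB = 10 × 37.2 = 372 million.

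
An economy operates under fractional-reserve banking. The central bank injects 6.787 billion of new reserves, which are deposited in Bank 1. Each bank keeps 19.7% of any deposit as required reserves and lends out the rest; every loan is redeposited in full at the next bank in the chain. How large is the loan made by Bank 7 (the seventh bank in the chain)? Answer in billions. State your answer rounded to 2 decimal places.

1.46 billion

Each bank lends a fraction (1 − rr) = 0.8030 of the deposit it receives, so Bank 7 receives 6.787·0.8030^6 and lends 6.787·0.8030^7 ≈ 1.4611 billion.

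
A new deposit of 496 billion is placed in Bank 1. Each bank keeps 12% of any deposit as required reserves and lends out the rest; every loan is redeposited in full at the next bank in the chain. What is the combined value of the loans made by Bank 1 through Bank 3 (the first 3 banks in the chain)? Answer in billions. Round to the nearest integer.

Bank i lends (1 − rr)^i of the original deposit: Bank 1 lends 496·0.8800 = 436.4800, Bank 2 lends 496·0.8800² = 384.1024, and so on.
Summing a geometric series: total = 496·[0.8800·(1 − 0.8800^3) / (1 − 0.8800)] ≈ 1158.5925 billion.

1159 billion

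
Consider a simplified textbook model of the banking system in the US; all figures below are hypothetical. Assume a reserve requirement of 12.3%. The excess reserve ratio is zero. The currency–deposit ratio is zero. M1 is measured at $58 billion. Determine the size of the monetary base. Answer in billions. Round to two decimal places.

$7.13 billion

With no currency drain and no excess reserves, the money multiplier is m = 1/rr = 1/0.123 ≈ 8.13008.
The monetary base is MB = M / m = 58 / 8.13008 ≈ 7.134 billion.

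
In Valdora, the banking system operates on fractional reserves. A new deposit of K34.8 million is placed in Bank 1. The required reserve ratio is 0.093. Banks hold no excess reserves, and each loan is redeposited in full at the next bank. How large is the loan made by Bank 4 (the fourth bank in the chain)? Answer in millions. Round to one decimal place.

K23.6 million

Each bank lends a fraction (1 − rr) = 0.9070 of the deposit it receives, so Bank 4 receives 34.8·0.9070^3 and lends 34.8·0.9070^4 ≈ 23.5509 million.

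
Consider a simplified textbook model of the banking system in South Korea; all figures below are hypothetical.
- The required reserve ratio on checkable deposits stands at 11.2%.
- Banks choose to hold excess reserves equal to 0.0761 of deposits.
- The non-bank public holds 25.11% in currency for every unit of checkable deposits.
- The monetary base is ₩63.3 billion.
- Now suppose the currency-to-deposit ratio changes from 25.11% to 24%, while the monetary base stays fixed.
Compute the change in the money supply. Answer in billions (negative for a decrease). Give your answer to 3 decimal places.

Initially m₁ = (1 + 0.2511) / (0.112 + 0.0761 + 0.2511) ≈ 2.848588, so M₁ = 2.848588 × 63.3 ≈ 180.3156 billion.
After the change m₂ = (1 + 0.24) / (0.112 + 0.0761 + 0.24) ≈ 2.896520, so M₂ = 2.896520 × 63.3 ≈ 183.3497 billion.
ΔM = M₂ − M₁ = 183.3497 − 180.3156 = 3.0341 billion.

₩3.034 billion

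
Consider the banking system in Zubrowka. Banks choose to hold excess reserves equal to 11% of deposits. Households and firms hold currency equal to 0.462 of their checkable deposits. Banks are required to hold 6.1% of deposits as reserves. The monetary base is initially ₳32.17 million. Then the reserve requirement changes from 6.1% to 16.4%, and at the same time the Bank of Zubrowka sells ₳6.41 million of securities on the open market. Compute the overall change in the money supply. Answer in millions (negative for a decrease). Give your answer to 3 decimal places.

-23.131 million

Before: m₁ = (1 + 0.462) / (0.061 + 0.11 + 0.462) ≈ 2.309637, MB₁ = 32.17, so M₁ = 2.309637 × 32.17 ≈ 74.301 million.
After: m₂ = (1 + 0.462) / (0.164 + 0.11 + 0.462) ≈ 1.986413, MB₂ = 32.17 − 6.41 = 25.76, so M₂ = 1.986413 × 25.76 ≈ 51.17 million.
ΔM = M₂ − M₁ = 51.17 − 74.301 = -23.131 million.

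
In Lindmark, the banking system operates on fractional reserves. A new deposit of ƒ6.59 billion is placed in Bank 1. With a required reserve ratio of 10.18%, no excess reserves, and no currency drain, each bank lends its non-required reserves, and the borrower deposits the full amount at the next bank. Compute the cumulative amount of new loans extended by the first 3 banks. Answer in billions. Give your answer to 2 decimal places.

Bank i lends (1 − rr)^i of the original deposit: Bank 1 lends 6.59·0.8982 ≈ 5.9191, Bank 2 lends 6.59·0.8982² ≈ 5.3166, and so on.
Summing a geometric series: total = 6.59·[0.8982·(1 − 0.8982^3) / (1 − 0.8982)] ≈ 16.0111 billion.

ƒ16.01 billion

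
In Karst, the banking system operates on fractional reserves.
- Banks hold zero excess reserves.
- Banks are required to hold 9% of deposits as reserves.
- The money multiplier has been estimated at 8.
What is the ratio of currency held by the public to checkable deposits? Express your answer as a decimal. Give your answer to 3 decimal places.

Using m = 8. From m = (1 + c)/(c + rr + e), rearranging gives 1 + c = m·(c + rr + e), so c·(1 − m) = m·(rr + e) − 1.
Hence c = [m·(rr + e) − 1]/(1 − m) = [8 × (0.09 + 0) − 1] / (1 − 8) = 0.040000.

0.040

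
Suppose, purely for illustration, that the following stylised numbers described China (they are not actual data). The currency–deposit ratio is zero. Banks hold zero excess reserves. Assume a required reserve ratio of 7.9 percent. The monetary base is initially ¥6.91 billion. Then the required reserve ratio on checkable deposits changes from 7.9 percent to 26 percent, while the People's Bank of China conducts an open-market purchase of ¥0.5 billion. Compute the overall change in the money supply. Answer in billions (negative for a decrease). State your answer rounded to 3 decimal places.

-58.968 billion

Before: m₁ = 1 / (0.079) ≈ 12.65823, MB₁ = 6.91, so M₁ = 12.65823 × 6.91 ≈ 87.4684 billion.
After: m₂ = 1 / (0.26) ≈ 3.84615, MB₂ = 6.91 + 0.5 = 7.41, so M₂ = 3.84615 × 7.41 ≈ 28.5 billion.
ΔM = M₂ − M₁ = 28.5 − 87.4684 = -58.9684 billion.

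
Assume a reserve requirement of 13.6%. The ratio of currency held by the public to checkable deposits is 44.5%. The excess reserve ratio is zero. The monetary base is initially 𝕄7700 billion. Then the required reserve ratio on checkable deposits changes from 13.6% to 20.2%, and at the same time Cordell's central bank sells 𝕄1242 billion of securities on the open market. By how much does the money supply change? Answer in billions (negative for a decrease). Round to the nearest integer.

Before: m₁ = (1 + 0.445) / (0.136 + 0.445) ≈ 2.48709, MB₁ = 7700, so M₁ = 2.48709 × 7700 = 19150.593 billion.
After: m₂ = (1 + 0.445) / (0.202 + 0.445) ≈ 2.23338, MB₂ = 7700 − 1242 = 6458, so M₂ = 2.23338 × 6458 ≈ 14423.168 billion.
ΔM = M₂ − M₁ = 14423.168 − 19150.593 = -4727.425 billion.

-4727 billion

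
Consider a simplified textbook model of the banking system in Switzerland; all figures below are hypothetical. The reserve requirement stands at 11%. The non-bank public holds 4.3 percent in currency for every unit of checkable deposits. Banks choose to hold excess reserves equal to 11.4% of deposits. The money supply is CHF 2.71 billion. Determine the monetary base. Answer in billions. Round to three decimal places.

The money multiplier is m = (1 + c) / (rr + e + c) = (1 + 0.043) / (0.11 + 0.114 + 0.043) ≈ 3.90637.
MB = M / m = 2.71 / 3.90637 ≈ 0.6937 billion.

CHF 0.694 billion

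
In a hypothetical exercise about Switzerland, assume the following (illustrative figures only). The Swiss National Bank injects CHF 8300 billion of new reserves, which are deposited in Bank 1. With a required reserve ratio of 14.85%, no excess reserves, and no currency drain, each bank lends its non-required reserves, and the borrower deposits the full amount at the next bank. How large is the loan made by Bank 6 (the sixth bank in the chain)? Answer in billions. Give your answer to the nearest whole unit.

Each bank lends a fraction (1 − rr) = 0.8515 of the deposit it receives, so Bank 6 receives 8300·0.8515^5 and lends 8300·0.8515^6 ≈ 3163.6323 billion.

CHF 3164 billion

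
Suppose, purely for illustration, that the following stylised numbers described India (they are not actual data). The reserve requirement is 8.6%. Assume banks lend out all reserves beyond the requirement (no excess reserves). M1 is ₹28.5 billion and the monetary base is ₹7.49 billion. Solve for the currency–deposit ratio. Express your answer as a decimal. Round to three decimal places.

0.240

Using m = M/MB = 28.5/7.49 ≈ 3.805073. From m = (1 + c)/(c + rr + e), rearranging gives 1 + c = m·(c + rr + e), so c·(1 − m) = m·(rr + e) − 1.
Hence c = [m·(rr + e) − 1]/(1 − m) = [3.805073 × (0.086 + 0) − 1] / (1 − 3.805073) ≈ 0.239838.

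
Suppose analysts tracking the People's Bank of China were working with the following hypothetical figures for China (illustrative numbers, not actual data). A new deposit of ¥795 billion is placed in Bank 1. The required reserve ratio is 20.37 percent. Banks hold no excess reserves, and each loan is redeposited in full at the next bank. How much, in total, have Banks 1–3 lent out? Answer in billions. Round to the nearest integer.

Bank i lends (1 − rr)^i of the original deposit: Bank 1 lends 795·0.7963 = 633.0585, Bank 2 lends 795·0.7963² ≈ 504.1045, and so on.
Summing a geometric series: total = 795·[0.7963·(1 − 0.7963^3) / (1 − 0.7963)] ≈ 1538.5814 billion.

¥1539 billion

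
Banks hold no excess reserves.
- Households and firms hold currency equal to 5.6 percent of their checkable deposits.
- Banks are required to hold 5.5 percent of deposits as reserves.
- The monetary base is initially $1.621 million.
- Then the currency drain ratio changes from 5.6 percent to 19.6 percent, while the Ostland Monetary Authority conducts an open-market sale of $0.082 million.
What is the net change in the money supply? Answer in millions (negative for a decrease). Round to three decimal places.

Before: m₁ = (1 + 0.056) / (0.055 + 0.056) ≈ 9.51351, MB₁ = 1.621, so M₁ = 9.51351 × 1.621 ≈ 15.4214 million.
After: m₂ = (1 + 0.196) / (0.055 + 0.196) ≈ 4.76494, MB₂ = 1.621 − 0.082 = 1.539, so M₂ = 4.76494 × 1.539 ≈ 7.3332 million.
ΔM = M₂ − M₁ = 7.3332 − 15.4214 = -8.0882 million.

-8.088 million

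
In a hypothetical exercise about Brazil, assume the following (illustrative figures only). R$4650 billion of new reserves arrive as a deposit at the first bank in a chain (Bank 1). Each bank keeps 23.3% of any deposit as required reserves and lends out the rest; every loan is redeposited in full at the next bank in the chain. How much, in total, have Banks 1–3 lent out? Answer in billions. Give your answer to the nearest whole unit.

R$8400 billion

Bank i lends (1 − rr)^i of the original deposit: Bank 1 lends 4650·0.7670 = 3566.5500, Bank 2 lends 4650·0.7670² ≈ 2735.5439, and so on.
Summing a geometric series: total = 4650·[0.7670·(1 − 0.7670^3) / (1 − 0.7670)] ≈ 8400.2560 billion.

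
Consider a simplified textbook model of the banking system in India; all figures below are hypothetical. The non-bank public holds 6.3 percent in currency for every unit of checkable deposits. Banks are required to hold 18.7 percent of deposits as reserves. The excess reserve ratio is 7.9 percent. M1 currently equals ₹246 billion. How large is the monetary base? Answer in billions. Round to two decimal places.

₹76.14 billion

The money multiplier is m = (1 + c) / (rr + e + c) = (1 + 0.063) / (0.187 + 0.079 + 0.063) ≈ 3.231003.
MB = M / m = 246 / 3.231003 ≈ 76.1373 billion.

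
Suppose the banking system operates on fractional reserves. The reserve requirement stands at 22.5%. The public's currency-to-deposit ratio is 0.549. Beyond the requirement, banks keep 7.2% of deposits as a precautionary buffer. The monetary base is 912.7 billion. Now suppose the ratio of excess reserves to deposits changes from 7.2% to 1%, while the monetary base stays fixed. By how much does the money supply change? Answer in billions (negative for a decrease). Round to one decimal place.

132.2 billion

Initially m₁ = (1 + 0.549) / (0.225 + 0.072 + 0.549) ≈ 1.83097, so M₁ = 1.83097 × 912.7 ≈ 1671.1263 billion.
After the change m₂ = (1 + 0.549) / (0.225 + 0.01 + 0.549) ≈ 1.97577, so M₂ = 1.97577 × 912.7 ≈ 1803.2853 billion.
ΔM = M₂ − M₁ = 1803.2853 − 1671.1263 = 132.159 billion.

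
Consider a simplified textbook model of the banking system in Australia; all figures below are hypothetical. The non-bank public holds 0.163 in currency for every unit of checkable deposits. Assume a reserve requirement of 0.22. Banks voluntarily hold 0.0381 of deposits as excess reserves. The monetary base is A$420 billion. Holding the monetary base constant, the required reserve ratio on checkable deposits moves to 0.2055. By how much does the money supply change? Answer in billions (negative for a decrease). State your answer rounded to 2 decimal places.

Initially m₁ = (1 + 0.163) / (0.22 + 0.0381 + 0.163) ≈ 2.761814, so M₁ = 2.761814 × 420 ≈ 1159.9619 billion.
After the change m₂ = (1 + 0.163) / (0.2055 + 0.0381 + 0.163) ≈ 2.860305, so M₂ = 2.860305 × 420 = 1201.3281 billion.
ΔM = M₂ − M₁ = 1201.3281 − 1159.9619 = 41.3662 billion.

A$41.37 billion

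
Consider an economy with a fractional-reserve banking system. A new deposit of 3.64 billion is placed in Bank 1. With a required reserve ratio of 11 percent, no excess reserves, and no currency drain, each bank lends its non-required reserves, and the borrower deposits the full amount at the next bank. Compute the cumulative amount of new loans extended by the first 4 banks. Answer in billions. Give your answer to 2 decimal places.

10.97 billion

Bank i lends (1 − rr)^i of the original deposit: Bank 1 lends 3.64·0.8900 = 3.2396, Bank 2 lends 3.64·0.8900² ≈ 2.8832, and so on.
Summing a geometric series: total = 3.64·[0.8900·(1 − 0.8900^4) / (1 − 0.8900)] ≈ 10.9727 billion.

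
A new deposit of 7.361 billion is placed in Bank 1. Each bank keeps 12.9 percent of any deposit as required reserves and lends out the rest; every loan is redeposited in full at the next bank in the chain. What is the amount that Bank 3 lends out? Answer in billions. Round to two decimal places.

Each bank lends a fraction (1 − rr) = 0.8710 of the deposit it receives, so Bank 3 receives 7.361·0.8710^2 and lends 7.361·0.8710^3 ≈ 4.8640 billion.

4.86 billion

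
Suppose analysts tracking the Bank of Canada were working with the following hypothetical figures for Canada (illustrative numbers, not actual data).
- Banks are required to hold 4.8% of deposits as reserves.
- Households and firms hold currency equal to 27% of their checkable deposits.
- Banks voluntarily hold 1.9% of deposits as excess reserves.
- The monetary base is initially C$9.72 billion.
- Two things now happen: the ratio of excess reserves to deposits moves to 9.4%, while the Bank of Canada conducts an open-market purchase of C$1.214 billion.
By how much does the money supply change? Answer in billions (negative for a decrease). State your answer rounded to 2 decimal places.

Before: m₁ = (1 + 0.27) / (0.048 + 0.019 + 0.27) ≈ 3.76855, MB₁ = 9.72, so M₁ = 3.76855 × 9.72 ≈ 36.6303 billion.
After: m₂ = (1 + 0.27) / (0.048 + 0.094 + 0.27) ≈ 3.08252, MB₂ = 9.72 + 1.214 = 10.934, so M₂ = 3.08252 × 10.934 ≈ 33.7043 billion.
ΔM = M₂ − M₁ = 33.7043 − 36.6303 = -2.926 billion.

-2.93 billion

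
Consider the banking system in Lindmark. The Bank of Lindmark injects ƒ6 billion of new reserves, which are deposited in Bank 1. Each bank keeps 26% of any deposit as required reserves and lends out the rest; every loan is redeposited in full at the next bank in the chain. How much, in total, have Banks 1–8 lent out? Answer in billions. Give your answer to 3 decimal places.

Bank i lends (1 − rr)^i of the original deposit: Bank 1 lends 6·0.7400 = 4.4400, Bank 2 lends 6·0.7400² = 3.2856, and so on.
Summing a geometric series: total = 6·[0.7400·(1 − 0.7400^8) / (1 − 0.7400)] ≈ 15.5414 billion.

ƒ15.541 billion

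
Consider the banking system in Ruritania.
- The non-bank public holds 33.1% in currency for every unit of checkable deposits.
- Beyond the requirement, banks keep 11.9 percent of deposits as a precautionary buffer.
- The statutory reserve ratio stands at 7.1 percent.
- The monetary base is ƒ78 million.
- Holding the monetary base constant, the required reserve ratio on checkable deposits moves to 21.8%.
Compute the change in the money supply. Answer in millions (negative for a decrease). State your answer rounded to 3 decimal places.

-43.851 million

Initially m₁ = (1 + 0.331) / (0.071 + 0.119 + 0.331) ≈ 2.554702, so M₁ = 2.554702 × 78 ≈ 199.2668 million.
After the change m₂ = (1 + 0.331) / (0.218 + 0.119 + 0.331) ≈ 1.992515, so M₂ = 1.992515 × 78 ≈ 155.4162 million.
ΔM = M₂ − M₁ = 155.4162 − 199.2668 = -43.8506 million.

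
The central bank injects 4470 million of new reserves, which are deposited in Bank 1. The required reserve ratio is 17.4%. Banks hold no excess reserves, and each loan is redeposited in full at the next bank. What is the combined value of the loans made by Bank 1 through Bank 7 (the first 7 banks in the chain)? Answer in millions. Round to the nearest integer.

Bank i lends (1 − rr)^i of the original deposit: Bank 1 lends 4470·0.8260 = 3692.2200, Bank 2 lends 4470·0.8260² ≈ 3049.7737, and so on.
Summing a geometric series: total = 4470·[0.8260·(1 − 0.8260^7) / (1 − 0.8260)] ≈ 15652.9445 million.

15653 million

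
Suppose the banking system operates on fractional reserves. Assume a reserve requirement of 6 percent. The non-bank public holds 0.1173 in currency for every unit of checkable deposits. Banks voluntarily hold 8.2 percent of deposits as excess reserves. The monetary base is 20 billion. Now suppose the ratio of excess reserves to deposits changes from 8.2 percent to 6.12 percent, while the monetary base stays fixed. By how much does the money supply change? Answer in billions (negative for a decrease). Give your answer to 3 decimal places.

7.516 billion

Initially m₁ = (1 + 0.1173) / (0.06 + 0.082 + 0.1173) ≈ 4.308909, so M₁ = 4.308909 × 20 ≈ 86.1782 billion.
After the change m₂ = (1 + 0.1173) / (0.06 + 0.0612 + 0.1173) ≈ 4.684696, so M₂ = 4.684696 × 20 ≈ 93.6939 billion.
ΔM = M₂ − M₁ = 93.6939 − 86.1782 = 7.5157 billion.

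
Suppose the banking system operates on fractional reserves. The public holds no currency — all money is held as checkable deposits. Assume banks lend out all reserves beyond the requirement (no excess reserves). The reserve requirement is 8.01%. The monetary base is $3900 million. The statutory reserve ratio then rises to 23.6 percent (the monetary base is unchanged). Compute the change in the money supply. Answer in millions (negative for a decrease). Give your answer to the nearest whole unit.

Initially m₁ = 1 / (0.0801) ≈ 12.48439, so M₁ = 12.48439 × 3900 = 48689.121 million.
After the change m₂ = 1 / (0.236) ≈ 4.23729, so M₂ = 4.23729 × 3900 = 16525.431 million.
ΔM = M₂ − M₁ = 16525.431 − 48689.121 = -32163.69 million.

-32164 million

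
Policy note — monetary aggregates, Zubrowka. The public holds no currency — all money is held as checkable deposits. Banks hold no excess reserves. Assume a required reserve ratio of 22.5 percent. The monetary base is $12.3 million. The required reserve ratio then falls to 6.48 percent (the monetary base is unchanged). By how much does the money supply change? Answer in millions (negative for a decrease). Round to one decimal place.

Initially m₁ = 1 / (0.225) ≈ 4.4444, so M₁ = 4.4444 × 12.3 ≈ 54.6661 million.
After the change m₂ = 1 / (0.0648) ≈ 15.4321, so M₂ = 15.4321 × 12.3 ≈ 189.8148 million.
ΔM = M₂ − M₁ = 189.8148 − 54.6661 = 135.1487 million.

$135.1 million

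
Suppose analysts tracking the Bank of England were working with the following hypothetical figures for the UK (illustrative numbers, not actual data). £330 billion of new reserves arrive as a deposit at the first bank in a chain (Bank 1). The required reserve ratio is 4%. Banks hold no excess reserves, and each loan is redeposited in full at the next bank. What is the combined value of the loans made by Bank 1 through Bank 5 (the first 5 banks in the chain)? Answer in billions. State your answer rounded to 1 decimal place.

Bank i lends (1 − rr)^i of the original deposit: Bank 1 lends 330·0.9600 = 316.8000, Bank 2 lends 330·0.9600² = 304.1280, and so on.
Summing a geometric series: total = 330·[0.9600·(1 − 0.9600^5) / (1 − 0.9600)] ≈ 1462.2482 billion.

£1462.2 billion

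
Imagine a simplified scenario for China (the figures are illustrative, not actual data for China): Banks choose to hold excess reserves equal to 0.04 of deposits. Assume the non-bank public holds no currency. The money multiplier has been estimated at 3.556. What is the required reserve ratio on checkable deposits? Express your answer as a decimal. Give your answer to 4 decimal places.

Using m = 3.556. Since m = (1 + c)/(c + rr + e), the denominator satisfies c + rr + e = (1 + c)/m = (1 + 0) / 3.556 ≈ 0.281215.
With c = 0 and e = 0.04, the required reserve ratio on checkable deposits is 0.281215 − 0 − 0.04 = 0.241215.

0.2412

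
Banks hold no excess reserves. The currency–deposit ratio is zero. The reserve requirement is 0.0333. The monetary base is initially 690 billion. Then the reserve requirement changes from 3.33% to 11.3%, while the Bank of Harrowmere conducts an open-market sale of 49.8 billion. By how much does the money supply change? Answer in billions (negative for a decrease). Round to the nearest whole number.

-15055 billion

Before: m₁ = 1 / (0.0333) ≈ 30.03, MB₁ = 690, so M₁ = 30.03 × 690 = 20720.7 billion.
After: m₂ = 1 / (0.113) ≈ 8.8496, MB₂ = 690 − 49.8 = 640.2, so M₂ = 8.8496 × 640.2 ≈ 5665.5139 billion.
ΔM = M₂ − M₁ = 5665.5139 − 20720.7 = -15055.1861 billion.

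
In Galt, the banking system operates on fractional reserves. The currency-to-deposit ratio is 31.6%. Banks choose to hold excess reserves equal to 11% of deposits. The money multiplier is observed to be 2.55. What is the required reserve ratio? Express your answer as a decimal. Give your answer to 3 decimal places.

Using m = 2.55. Since m = (1 + c)/(c + rr + e), the denominator satisfies c + rr + e = (1 + c)/m = (1 + 0.316) / 2.55 ≈ 0.516078.
With c = 0.316 and e = 0.11, the required reserve ratio is 0.516078 − 0.316 − 0.11 = 0.090078.

0.090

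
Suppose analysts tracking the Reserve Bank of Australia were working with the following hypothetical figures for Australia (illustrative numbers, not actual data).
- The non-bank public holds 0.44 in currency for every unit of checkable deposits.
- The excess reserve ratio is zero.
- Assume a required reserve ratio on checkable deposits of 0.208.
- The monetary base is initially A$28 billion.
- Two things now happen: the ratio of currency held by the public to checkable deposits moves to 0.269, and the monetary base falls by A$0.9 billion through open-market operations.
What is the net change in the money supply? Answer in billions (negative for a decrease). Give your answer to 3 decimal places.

A$9.874 billion

Before: m₁ = (1 + 0.44) / (0.208 + 0.44) ≈ 2.222222, MB₁ = 28, so M₁ = 2.222222 × 28 ≈ 62.2222 billion.
After: m₂ = (1 + 0.269) / (0.208 + 0.269) ≈ 2.660377, MB₂ = 28 − 0.9 = 27.1, so M₂ = 2.660377 × 27.1 ≈ 72.0962 billion.
ΔM = M₂ − M₁ = 72.0962 − 62.2222 = 9.874 billion.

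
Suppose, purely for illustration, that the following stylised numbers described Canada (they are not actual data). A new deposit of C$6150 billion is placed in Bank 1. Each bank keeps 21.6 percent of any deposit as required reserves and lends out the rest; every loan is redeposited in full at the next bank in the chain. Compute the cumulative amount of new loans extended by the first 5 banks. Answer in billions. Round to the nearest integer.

Bank i lends (1 − rr)^i of the original deposit: Bank 1 lends 6150·0.7840 = 4821.6000, Bank 2 lends 6150·0.7840² = 3780.1344, and so on.
Summing a geometric series: total = 6150·[0.7840·(1 − 0.7840^5) / (1 − 0.7840)] ≈ 15710.4522 billion.

C$15710 billion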